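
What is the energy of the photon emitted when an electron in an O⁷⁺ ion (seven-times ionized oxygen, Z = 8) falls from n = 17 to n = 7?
14.757683 eV

The energy levels are E_n = -13.6057 Z² eV / n².

Energy at n = 17: E_17 = -13.6057 × 8² / 17² = -3.013026990 eV
Energy at n = 7: E_7 = -13.6057 × 8² / 7² = -17.770710204 eV

For emission (electron falling to lower state), the photon energy is:
E_photon = E_17 - E_7 = |-3.013026990 - (-17.770710204)|
E_photon = 14.757683 eV

This energy is carried away by the emitted photon.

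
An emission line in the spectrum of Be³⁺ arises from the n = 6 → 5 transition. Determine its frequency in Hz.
6.433e+14 Hz

First, find the transition energy:
E_6 = -13.6057 × 4² / 6² = -6.046978 eV
E_5 = -13.6057 × 4² / 5² = -8.707648 eV
|ΔE| = |E_5 - E_6| = 2.660670 eV

Convert to Joules: E = 2.660670 eV × (1.602177 × 10⁻¹⁹ J/eV) = 4.26286e-19 J

Using E = hf:
f = E/h = 4.26286e-19 J / (6.62607 × 10⁻³⁴ J·s)
f = 6.433e+14 Hz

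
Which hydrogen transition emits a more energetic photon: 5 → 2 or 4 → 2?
5 → 2

Calculate the energy for each transition:

Transition 5 → 2:
ΔE₁ = |E_2 - E_5| = |-13.6057/2² - (-13.6057/5²)|
ΔE₁ = |-3.401425000000 - (-0.544228000000)| = 2.857197000 eV

Transition 4 → 2:
ΔE₂ = |E_2 - E_4| = |-13.6057/2² - (-13.6057/4²)|
ΔE₂ = |-3.401425000000 - (-0.850356250000)| = 2.551068750 eV

Since 2.857197000 eV > 2.551068750 eV, the transition 5 → 2 emits the more energetic photon.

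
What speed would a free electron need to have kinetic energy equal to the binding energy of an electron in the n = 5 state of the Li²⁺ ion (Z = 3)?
1.31262e+06 m/s (or 0.43784% of c)

The binding energy at n = 5 for Li²⁺ is:
E_5 = -13.6057 × 3²/5² = -4.89805200 eV
|E_5| = 4.89805200 eV

Convert to Joules:
KE = 4.89805200 eV × (1.602177 × 10⁻¹⁹ J/eV) = 7.8475463e-19 J

Using KE = ½mv²:
v = √(2·KE/m_e)
v = √(2 × 7.8475463e-19 J / 9.10938 × 10⁻³¹ kg)
v = 1.31262e+06 m/s

This is approximately 0.43784% the speed of light.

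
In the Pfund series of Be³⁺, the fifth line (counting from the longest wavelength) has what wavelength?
189.847 nm

The lines of a series are numbered from the longest wavelength (smallest ΔE) outward; the fifth line is the transition from n = n_f + 5 to n_f.
The Pfund series has all transitions ending at n_f = 5.

For Be³⁺ (Z = 4), the fifth line (ε-line) is the jump from n = 10 to n = 5:
E_10 = -13.6057 × 4² / 10² = -2.1769120 eV
E_5 = -13.6057 × 4² / 5² = -8.7076480 eV
ΔE = E_10 - E_5 = 6.5307360 eV

λ = hc/E = 1239.84 eV·nm / 6.5307360 eV
λ = 189.847 nm

This is the ε-line of the Pfund series in Be³⁺.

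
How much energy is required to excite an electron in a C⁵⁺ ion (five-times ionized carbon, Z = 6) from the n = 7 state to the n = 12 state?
6.59460 eV

The energy levels of a hydrogen-like atom are E_n = -13.6057 Z² eV / n².

Energy at n = 7: E_7 = -13.6057 × 6² / 7² = -9.99602449 eV
Energy at n = 12: E_12 = -13.6057 × 6² / 12² = -3.40142500 eV

The excitation energy is the difference:
ΔE = E_12 - E_7
ΔE = -3.40142500 - (-9.99602449)
ΔE = 6.59460 eV

Since this is positive, energy must be absorbed (photon absorption).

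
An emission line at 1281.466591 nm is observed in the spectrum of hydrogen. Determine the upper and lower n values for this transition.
n = 5 → n = 3

First, find the photon energy from the wavelength (hc = 1239.84 eV·nm):
E = hc/λ = 1239.84 eV·nm / 1281.466591 nm = 0.96751644 eV

The energy levels of hydrogen satisfy E_n = -13.6057 / n² eV, so an emission n_i → n_f releases
ΔE = 13.6057 × (1/n_f² − 1/n_i²) eV.

Setting ΔE equal to the photon energy:
1/n_f² − 1/n_i² = 0.96751644 / 13.6057 = 0.071111111

Since 1/n_i² must be positive, we need 1/n_f² > 0.071111111, i.e. n_f ≤ 3. For each allowed n_f, solve n_i = (1/n_f² − 0.071111111)^(−1/2) and check whether it is a whole number:
  n_f = 1: 1/n_i² = 1.000000000 − 0.071111111 = 0.928888889 → n_i = 1.038  (not an integer) ✗
  n_f = 2: 1/n_i² = 0.250000000 − 0.071111111 = 0.178888889 → n_i = 2.364  (not an integer) ✗
  n_f = 3: 1/n_i² = 0.111111111 − 0.071111111 = 0.040000000 → n_i = 5.000  → integer, n_i = 5 ✓

Only n_f = 3 gives an integer upper level, n_i = 5.

The transition is from n = 5 to n = 3 (emission).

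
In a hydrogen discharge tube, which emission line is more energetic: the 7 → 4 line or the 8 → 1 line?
8 → 1

Calculate the energy for each transition:

Transition 7 → 4:
ΔE₁ = |E_4 - E_7| = |-13.6057/4² - (-13.6057/7²)|
ΔE₁ = |-0.85035625 - (-0.27766735)| = 0.57269 eV

Transition 8 → 1:
ΔE₂ = |E_1 - E_8| = |-13.6057/1² - (-13.6057/8²)|
ΔE₂ = |-13.60570000 - (-0.21258906)| = 13.39311 eV

Since 13.39311 eV > 0.57269 eV, the transition 8 → 1 emits the more energetic photon.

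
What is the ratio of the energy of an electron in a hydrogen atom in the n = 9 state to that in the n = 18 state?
4.00000

Using E_n = -13.6057 Z² / n² eV with Z = 1:

E_9 = -13.6057 / 9² = -13.6057 / 81 = -0.16797160494 eV
E_18 = -13.6057 / 18² = -13.6057 / 324 = -0.04199290123 eV

The ratio is:
E_9/E_18 = (-0.16797160494) / (-0.04199290123)
E_9/E_18 = (-13.6057/81) / (-13.6057/324)
E_9/E_18 = 324/81
E_9/E_18 = 4.00000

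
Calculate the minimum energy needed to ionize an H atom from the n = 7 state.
0.277667 eV

The ionization energy is the energy needed to remove the electron completely (n → ∞).

For hydrogen, E_n = -13.6057 eV / n².

At n = 7: E_7 = -13.6057 / 7² = -0.277667347 eV
At n = ∞: E_∞ = 0 eV

Ionization energy = E_∞ - E_7 = 0 - (-0.277667347) = 0.277667347 eV
Ionization energy ≈ 0.277667 eV

This is also called the binding energy of the electron in state n = 7.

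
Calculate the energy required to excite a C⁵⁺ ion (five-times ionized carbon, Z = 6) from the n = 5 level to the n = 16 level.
17.68 eV

The energy levels of a hydrogen-like atom are E_n = -13.6057 Z² eV / n².

Energy at n = 5: E_5 = -13.6057 × 6² / 5² = -19.59221 eV
Energy at n = 16: E_16 = -13.6057 × 6² / 16² = -1.91330 eV

The excitation energy is the difference:
ΔE = E_16 - E_5
ΔE = -1.91330 - (-19.59221)
ΔE = 17.68 eV

Since this is positive, energy must be absorbed (photon absorption).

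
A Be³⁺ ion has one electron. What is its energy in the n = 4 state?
-13.6057 eV

For hydrogen-like ions, the energy levels scale with Z²:
E_n = -13.6057 Z² / n² eV

For Be³⁺ (Z = 4) at n = 4:
E_4 = -13.6057 × 4² / 4²
E_4 = -13.6057 × 16 / 16
E_4 = -217.6912 / 16
E_4 = -13.6057 eV

The energy is 16 times more negative than hydrogen at the same n due to the stronger nuclear charge.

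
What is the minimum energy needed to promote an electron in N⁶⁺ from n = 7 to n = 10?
6.939 eV

The energy levels of a hydrogen-like atom are E_n = -13.6057 Z² eV / n².

Energy at n = 7: E_7 = -13.6057 × 7² / 7² = -13.605700 eV
Energy at n = 10: E_10 = -13.6057 × 7² / 10² = -6.666793 eV

The excitation energy is the difference:
ΔE = E_10 - E_7
ΔE = -6.666793 - (-13.605700)
ΔE = 6.939 eV

Since this is positive, energy must be absorbed (photon absorption).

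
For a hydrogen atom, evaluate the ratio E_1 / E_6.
36.000

Using E_n = -13.6057 Z² / n² eV with Z = 1:

E_1 = -13.6057 / 1² = -13.6057 / 1 = -13.605700000 eV
E_6 = -13.6057 / 6² = -13.6057 / 36 = -0.377936111 eV

The ratio is:
E_1/E_6 = (-13.605700000) / (-0.377936111)
E_1/E_6 = (-13.6057/1) / (-13.6057/36)
E_1/E_6 = 36/1
E_1/E_6 = 36.000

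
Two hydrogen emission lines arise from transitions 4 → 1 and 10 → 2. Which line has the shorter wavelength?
4 → 1

Calculate the energy for each transition:

Transition 4 → 1:
ΔE₁ = |E_1 - E_4| = |-13.6057/1² - (-13.6057/4²)|
ΔE₁ = |-13.60570000000 - (-0.85035625000)| = 12.75534375 eV

Transition 10 → 2:
ΔE₂ = |E_2 - E_10| = |-13.6057/2² - (-13.6057/10²)|
ΔE₂ = |-3.40142500000 - (-0.13605700000)| = 3.26536800 eV

Since 12.75534375 eV > 3.26536800 eV, the transition 4 → 1 emits the more energetic photon.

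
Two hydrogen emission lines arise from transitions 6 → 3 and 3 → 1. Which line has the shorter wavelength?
3 → 1

Calculate the energy for each transition:

Transition 6 → 3:
ΔE₁ = |E_3 - E_6| = |-13.6057/3² - (-13.6057/6²)|
ΔE₁ = |-1.511744444 - (-0.377936111)| = 1.133808 eV

Transition 3 → 1:
ΔE₂ = |E_1 - E_3| = |-13.6057/1² - (-13.6057/3²)|
ΔE₂ = |-13.605700000 - (-1.511744444)| = 12.093956 eV

Since 12.093956 eV > 1.133808 eV, the transition 3 → 1 emits the more energetic photon.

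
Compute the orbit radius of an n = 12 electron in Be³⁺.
1.9050 nm (or 19.0504 Å)

The Bohr radius formula is:
r_n = n² a₀ / Z

where a₀ = 0.0529177 nm is the Bohr radius.

For Be³⁺ (Z = 4) at n = 12:
r_12 = 12² × 0.0529177 nm / 4
r_12 = 144 × 0.0529177 nm / 4
r_12 = 7.62015 nm / 4
r_12 = 1.9050 nm

The electron orbits at approximately 1.9050 nm from the nucleus.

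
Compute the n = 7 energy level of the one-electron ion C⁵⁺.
-9.9960 eV

For hydrogen-like ions, the energy levels scale with Z²:
E_n = -13.6057 Z² / n² eV

For C⁵⁺ (Z = 6) at n = 7:
E_7 = -13.6057 × 6² / 7²
E_7 = -13.6057 × 36 / 49
E_7 = -489.8052 / 49
E_7 = -9.9960 eV

The energy is 36 times more negative than hydrogen at the same n due to the stronger nuclear charge.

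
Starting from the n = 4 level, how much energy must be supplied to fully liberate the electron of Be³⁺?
13.605700 eV

The ionization energy is the energy needed to remove the electron completely (n → ∞).

For a hydrogen-like ion with Z = 4, E_n = -13.6057 Z² / n² eV.

At n = 4: E_4 = -13.6057 × 4² / 4² = -13.605700000 eV
At n = ∞: E_∞ = 0 eV

Ionization energy = E_∞ - E_4 = 0 - (-13.605700000) = 13.605700000 eV
Ionization energy ≈ 13.605700 eV

This is also called the binding energy of the electron in state n = 4.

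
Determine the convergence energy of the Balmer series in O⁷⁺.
217.69120 eV

The series limit corresponds to the transition from n = ∞ to n = 2.
This is the highest energy (shortest wavelength) transition in the Balmer series.

E_∞ = 0 eV
E_2 = -13.6057 × 8² / 2² = -217.69120 eV

Energy at series limit:
ΔE = E_∞ - E_2 = 0 - (-217.69120) = 217.69120 eV

This energy equals the ionization energy from the n = 2 state of O⁷⁺.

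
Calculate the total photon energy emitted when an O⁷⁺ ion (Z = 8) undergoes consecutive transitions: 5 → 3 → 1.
835.93421 eV

The energy levels of O⁷⁺ are E_n = -13.6057 × 8² / n² eV.

First transition (5 → 3):
ΔE₁ = |E_3 - E_5|
ΔE₁ = |-96.75164444444 - (-34.83059200000)| = 61.92105244 eV

Second transition (3 → 1):
ΔE₂ = |E_1 - E_3|
ΔE₂ = |-870.76480000000 - (-96.75164444444)| = 774.01315556 eV

Total energy released:
E_total = ΔE₁ + ΔE₂ = 61.92105244 + 774.01315556 = 835.93421 eV

Note: This equals the direct transition 5 → 1: 835.93421 eV ✓
Energy is conserved regardless of the path taken.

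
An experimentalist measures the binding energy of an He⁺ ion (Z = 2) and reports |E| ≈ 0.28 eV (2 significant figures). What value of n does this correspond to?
n = 14

The exact energy levels follow E_n = -13.6057 Z² / n² eV with Z = 2.

The measured value (-0.28 eV) is reported to only 2 significant figures, so we must test candidate n values and see which one matches to that precision.

Candidate energies:
  n = 12:  E = -13.6057 × 2² / 12² = -0.37794 eV
  n = 13:  E = -13.6057 × 2² / 13² = -0.32203 eV
  n = 14:  E = -13.6057 × 2² / 14² = -0.27767 eV  ← matches
  n = 15:  E = -13.6057 × 2² / 15² = -0.24188 eV
  n = 16:  E = -13.6057 × 2² / 16² = -0.21259 eV

Checking against the measurement of -0.28 eV (2 sig figs), only n = 14 agrees:
E_14 = -0.27767 eV, which rounds to -0.28 eV ✓

Therefore n = 14.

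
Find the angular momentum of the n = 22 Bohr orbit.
2.32e-33 J·s (or 22ℏ)

In the Bohr model, angular momentum is quantized:
L = nℏ

where ℏ = h/(2π) = 1.0546e-34 J·s

For n = 22:
L = 22 × 1.0546e-34 J·s
L = 2.32e-33 J·s

This can also be written as L = 22ℏ.
The angular momentum is an integer multiple of the reduced Planck constant.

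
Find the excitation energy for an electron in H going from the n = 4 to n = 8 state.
0.638 eV

The energy levels of a hydrogen-like atom are E_n = -13.6057 eV / n².

Energy at n = 4: E_4 = -13.6057 / 4² = -0.850356 eV
Energy at n = 8: E_8 = -13.6057 / 8² = -0.212589 eV

The excitation energy is the difference:
ΔE = E_8 - E_4
ΔE = -0.212589 - (-0.850356)
ΔE = 0.638 eV

Since this is positive, energy must be absorbed (photon absorption).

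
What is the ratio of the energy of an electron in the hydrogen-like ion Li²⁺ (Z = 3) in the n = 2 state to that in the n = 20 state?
100.000000

Using E_n = -13.6057 Z² / n² eV with Z = 3:

E_2 = -13.6057 × 3² / 2² = -122.4513 / 4 = -30.612825000000 eV
E_20 = -13.6057 × 3² / 20² = -122.4513 / 400 = -0.306128250000 eV

The ratio is:
E_2/E_20 = (-30.612825000000) / (-0.306128250000)
E_2/E_20 = (-122.4513/4) / (-122.4513/400)
E_2/E_20 = 400/4
E_2/E_20 = 100.000000
(Note: the Z² factors cancel in the ratio.)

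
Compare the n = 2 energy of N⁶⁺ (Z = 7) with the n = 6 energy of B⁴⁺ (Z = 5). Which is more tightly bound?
N⁶⁺ at n = 2 (E = -166.670 eV)

Using E_n = -13.6057 Z² / n² eV:

N⁶⁺ (Z = 7) at n = 2:
E = -13.6057 × 7² / 2² = -13.6057 × 49 / 4 = -166.669825 eV

B⁴⁺ (Z = 5) at n = 6:
E = -13.6057 × 5² / 6² = -13.6057 × 25 / 36 = -9.448403 eV

Since -166.669825 eV < -9.448403 eV,
N⁶⁺ at n = 2 is more tightly bound (requires more energy to ionize).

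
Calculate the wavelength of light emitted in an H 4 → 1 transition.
97.20 nm

First, find the transition energy using E_n = -13.6057 / n² eV:
E_4 = -13.6057 / 4² = -0.8504 eV
E_1 = -13.6057 / 1² = -13.6057 eV

Photon energy: |ΔE| = |E_1 - E_4| = 12.7553 eV

Convert to wavelength using E = hc/λ with hc = 1239.84 eV·nm:
λ = hc/E = 1239.84 eV·nm / 12.7553 eV
λ = 97.20 nm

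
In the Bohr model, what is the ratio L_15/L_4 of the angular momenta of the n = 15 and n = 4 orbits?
3.75000

In the Bohr model, L_n = nℏ, so the ratio is purely the ratio of quantum numbers:

L_15/L_4 = 15ℏ / 4ℏ = 15/4 = 3.75000

The angular momentum scales linearly with n.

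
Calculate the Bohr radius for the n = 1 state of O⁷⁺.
0.00661 nm (or 0.06615 Å)

The Bohr radius formula is:
r_n = n² a₀ / Z

where a₀ = 0.05291772 nm is the Bohr radius.

For O⁷⁺ (Z = 8) at n = 1:
r_1 = 1² × 0.05291772 nm / 8
r_1 = 1 × 0.05291772 nm / 8
r_1 = 0.052918 nm / 8
r_1 = 0.00661 nm

The electron orbits at approximately 0.00661 nm from the nucleus.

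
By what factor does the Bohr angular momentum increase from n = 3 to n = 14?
4.67

In the Bohr model, L_n = nℏ, so the ratio is purely the ratio of quantum numbers:

L_14/L_3 = 14ℏ / 3ℏ = 14/3 = 4.67

The angular momentum scales linearly with n.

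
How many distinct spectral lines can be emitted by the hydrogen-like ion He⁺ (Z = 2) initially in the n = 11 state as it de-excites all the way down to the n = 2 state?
45

The electron can occupy levels n = 2, 3, ..., 11 during de-excitation — that is m = 11 - 2 + 1 = 10 distinct levels.

The number of distinct spectral lines equals the number of ways to choose 2 of these m levels (each pair gives one possible emission transition):

Number of lines = m(m-1)/2 = 10×9/2 = 45

These correspond to all possible transitions between the 10 levels:
11 → 10, 11 → 9, 11 → 8, 11 → 7, 11 → 6, 11 → 5, 11 → 4, 11 → 3...

Each transition produces a photon with a unique energy (and thus wavelength). This count does not depend on Z.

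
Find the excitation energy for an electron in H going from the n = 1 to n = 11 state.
13.493 eV

The energy levels of a hydrogen-like atom are E_n = -13.6057 eV / n².

Energy at n = 1: E_1 = -13.6057 / 1² = -13.605700 eV
Energy at n = 11: E_11 = -13.6057 / 11² = -0.112444 eV

The excitation energy is the difference:
ΔE = E_11 - E_1
ΔE = -0.112444 - (-13.605700)
ΔE = 13.493 eV

Since this is positive, energy must be absorbed (photon absorption).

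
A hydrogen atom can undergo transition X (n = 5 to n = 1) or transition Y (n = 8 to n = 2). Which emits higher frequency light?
5 → 1

Calculate the energy for each transition:

Transition 5 → 1:
ΔE₁ = |E_1 - E_5| = |-13.6057/1² - (-13.6057/5²)|
ΔE₁ = |-13.60570000 - (-0.54422800)| = 13.06147 eV

Transition 8 → 2:
ΔE₂ = |E_2 - E_8| = |-13.6057/2² - (-13.6057/8²)|
ΔE₂ = |-3.40142500 - (-0.21258906)| = 3.18884 eV

Since 13.06147 eV > 3.18884 eV, the transition 5 → 1 emits the more energetic photon.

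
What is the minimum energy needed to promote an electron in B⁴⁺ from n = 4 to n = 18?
20.209 eV

The energy levels of a hydrogen-like atom are E_n = -13.6057 Z² eV / n².

Energy at n = 4: E_4 = -13.6057 × 5² / 4² = -21.258906 eV
Energy at n = 18: E_18 = -13.6057 × 5² / 18² = -1.049823 eV

The excitation energy is the difference:
ΔE = E_18 - E_4
ΔE = -1.049823 - (-21.258906)
ΔE = 20.209 eV

Since this is positive, energy must be absorbed (photon absorption).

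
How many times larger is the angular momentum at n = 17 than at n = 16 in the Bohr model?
1.063

In the Bohr model, L_n = nℏ, so the ratio is purely the ratio of quantum numbers:

L_17/L_16 = 17ℏ / 16ℏ = 17/16 = 1.063

The angular momentum scales linearly with n.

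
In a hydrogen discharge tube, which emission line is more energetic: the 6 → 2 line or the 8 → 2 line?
8 → 2

Calculate the energy for each transition:

Transition 6 → 2:
ΔE₁ = |E_2 - E_6| = |-13.6057/2² - (-13.6057/6²)|
ΔE₁ = |-3.40142500 - (-0.37793611)| = 3.02349 eV

Transition 8 → 2:
ΔE₂ = |E_2 - E_8| = |-13.6057/2² - (-13.6057/8²)|
ΔE₂ = |-3.40142500 - (-0.21258906)| = 3.18884 eV

Since 3.18884 eV > 3.02349 eV, the transition 8 → 2 emits the more energetic photon.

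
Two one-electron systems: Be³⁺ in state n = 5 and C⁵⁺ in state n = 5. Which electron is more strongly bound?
C⁵⁺ at n = 5 (E = -19.592208 eV)

Using E_n = -13.6057 Z² / n² eV:

Be³⁺ (Z = 4) at n = 5:
E = -13.6057 × 4² / 5² = -13.6057 × 16 / 25 = -8.707648000 eV

C⁵⁺ (Z = 6) at n = 5:
E = -13.6057 × 6² / 5² = -13.6057 × 36 / 25 = -19.592208000 eV

Since -19.592208000 eV < -8.707648000 eV,
C⁵⁺ at n = 5 is more tightly bound (requires more energy to ionize).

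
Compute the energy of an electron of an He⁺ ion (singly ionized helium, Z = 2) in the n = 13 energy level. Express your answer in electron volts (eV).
-0.32 eV

The energy levels of a hydrogen-like atom are given by:
E_n = -13.6057 Z² / n² eV  (with Z = 2 for He⁺)

For n = 13:
E_13 = -13.6057 × 2² / 13²
E_13 = -13.6057 × 4 / 169
E_13 = -0.32 eV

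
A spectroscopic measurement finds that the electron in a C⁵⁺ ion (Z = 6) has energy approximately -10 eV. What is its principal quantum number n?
n = 7

The exact energy levels follow E_n = -13.6057 Z² / n² eV with Z = 6.

The measured value (-10 eV) is reported to only 2 significant figures, so we must test candidate n values and see which one matches to that precision.

Candidate energies:
  n = 5:  E = -13.6057 × 6² / 5² = -19.59221 eV
  n = 6:  E = -13.6057 × 6² / 6² = -13.60570 eV
  n = 7:  E = -13.6057 × 6² / 7² = -9.99602 eV  ← matches
  n = 8:  E = -13.6057 × 6² / 8² = -7.65321 eV
  n = 9:  E = -13.6057 × 6² / 9² = -6.04698 eV

Checking against the measurement of -10 eV (2 sig figs), only n = 7 agrees:
E_7 = -9.99602 eV, which rounds to -10 eV ✓

Therefore n = 7.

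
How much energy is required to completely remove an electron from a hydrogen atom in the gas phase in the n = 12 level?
0.09448 eV

The ionization energy is the energy needed to remove the electron completely (n → ∞).

For hydrogen, E_n = -13.6057 eV / n².

At n = 12: E_12 = -13.6057 / 12² = -0.09448403 eV
At n = ∞: E_∞ = 0 eV

Ionization energy = E_∞ - E_12 = 0 - (-0.09448403) = 0.09448403 eV
Ionization energy ≈ 0.09448 eV

This is also called the binding energy of the electron in state n = 12.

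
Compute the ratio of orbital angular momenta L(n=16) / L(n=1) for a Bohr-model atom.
16.0000

In the Bohr model, L_n = nℏ, so the ratio is purely the ratio of quantum numbers:

L_16/L_1 = 16ℏ / 1ℏ = 16/1 = 16.0000

The angular momentum scales linearly with n.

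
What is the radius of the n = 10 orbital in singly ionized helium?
2.6459 nm (or 26.4589 Å)

The Bohr radius formula is:
r_n = n² a₀ / Z

where a₀ = 0.0529177 nm is the Bohr radius.

For He⁺ (Z = 2) at n = 10:
r_10 = 10² × 0.0529177 nm / 2
r_10 = 100 × 0.0529177 nm / 2
r_10 = 5.29177 nm / 2
r_10 = 2.6459 nm

The electron orbits at approximately 2.6459 nm from the nucleus.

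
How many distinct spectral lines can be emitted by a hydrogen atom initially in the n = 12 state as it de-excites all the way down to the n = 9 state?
6

The electron can occupy levels n = 9, 10, ..., 12 during de-excitation — that is m = 12 - 9 + 1 = 4 distinct levels.

The number of distinct spectral lines equals the number of ways to choose 2 of these m levels (each pair gives one possible emission transition):

Number of lines = m(m-1)/2 = 4×3/2 = 6

These correspond to all possible transitions between the 4 levels:
12 → 11, 12 → 10, 12 → 9, 11 → 10, 11 → 9, 10 → 9

Each transition produces a photon with a unique energy (and thus wavelength). This count does not depend on Z.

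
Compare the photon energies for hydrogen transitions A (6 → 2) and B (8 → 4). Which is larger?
6 → 2

Calculate the energy for each transition:

Transition 6 → 2:
ΔE₁ = |E_2 - E_6| = |-13.6057/2² - (-13.6057/6²)|
ΔE₁ = |-3.401425000 - (-0.377936111)| = 3.023489 eV

Transition 8 → 4:
ΔE₂ = |E_4 - E_8| = |-13.6057/4² - (-13.6057/8²)|
ΔE₂ = |-0.850356250 - (-0.212589063)| = 0.637767 eV

Since 3.023489 eV > 0.637767 eV, the transition 6 → 2 emits the more energetic photon.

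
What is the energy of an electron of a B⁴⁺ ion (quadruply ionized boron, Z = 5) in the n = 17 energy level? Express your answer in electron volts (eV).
-1.176964 eV

The energy levels of a hydrogen-like atom are given by:
E_n = -13.6057 Z² / n² eV  (with Z = 5 for B⁴⁺)

For n = 17:
E_17 = -13.6057 × 5² / 17²
E_17 = -13.6057 × 25 / 289
E_17 = -1.176964 eV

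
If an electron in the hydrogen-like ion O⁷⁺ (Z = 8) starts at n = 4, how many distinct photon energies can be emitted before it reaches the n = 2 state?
3

The electron can occupy levels n = 2, 3, ..., 4 during de-excitation — that is m = 4 - 2 + 1 = 3 distinct levels.

The number of distinct spectral lines equals the number of ways to choose 2 of these m levels (each pair gives one possible emission transition):

Number of lines = m(m-1)/2 = 3×2/2 = 3

These correspond to all possible transitions between the 3 levels:
4 → 3, 4 → 2, 3 → 2

Each transition produces a photon with a unique energy (and thus wavelength). This count does not depend on Z.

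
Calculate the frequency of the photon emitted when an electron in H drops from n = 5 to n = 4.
7.40e+13 Hz

First, find the transition energy:
E_5 = -13.6057 / 5² = -0.5442280 eV
E_4 = -13.6057 / 4² = -0.8503563 eV
|ΔE| = |E_4 - E_5| = 0.3061283 eV

Convert to Joules: E = 0.3061283 eV × (1.602177 × 10⁻¹⁹ J/eV) = 4.9047e-20 J

Using E = hf:
f = E/h = 4.9047e-20 J / (6.62607 × 10⁻³⁴ J·s)
f = 7.40e+13 Hz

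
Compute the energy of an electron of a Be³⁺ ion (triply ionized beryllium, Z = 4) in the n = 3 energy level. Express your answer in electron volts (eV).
-24.187911 eV

The energy levels of a hydrogen-like atom are given by:
E_n = -13.6057 Z² / n² eV  (with Z = 4 for Be³⁺)

For n = 3:
E_3 = -13.6057 × 4² / 3²
E_3 = -13.6057 × 16 / 9
E_3 = -24.187911 eV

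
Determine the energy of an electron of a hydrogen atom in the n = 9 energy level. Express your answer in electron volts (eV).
-0.17 eV

The energy levels of a hydrogen-like atom are given by:
E_n = -13.6057 eV / n²

For n = 9:
E_9 = -13.6057 eV / 9²
E_9 = -13.6057 eV / 81
E_9 = -0.17 eV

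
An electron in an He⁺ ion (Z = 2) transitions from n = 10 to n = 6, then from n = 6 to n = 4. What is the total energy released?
2.857 eV

The energy levels of He⁺ are E_n = -13.6057 × 2² / n² eV.

First transition (10 → 6):
ΔE₁ = |E_6 - E_10|
ΔE₁ = |-1.511744444 - (-0.544228000)| = 0.967516 eV

Second transition (6 → 4):
ΔE₂ = |E_4 - E_6|
ΔE₂ = |-3.401425000 - (-1.511744444)| = 1.889681 eV

Total energy released:
E_total = ΔE₁ + ΔE₂ = 0.967516 + 1.889681 = 2.857 eV

Note: This equals the direct transition 10 → 4: 2.857 eV ✓
Energy is conserved regardless of the path taken.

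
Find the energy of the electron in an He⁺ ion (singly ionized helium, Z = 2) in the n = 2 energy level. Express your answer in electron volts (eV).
-13.61 eV

The energy levels of a hydrogen-like atom are given by:
E_n = -13.6057 Z² / n² eV  (with Z = 2 for He⁺)

For n = 2:
E_2 = -13.6057 × 2² / 2²
E_2 = -13.6057 × 4 / 4
E_2 = -13.61 eV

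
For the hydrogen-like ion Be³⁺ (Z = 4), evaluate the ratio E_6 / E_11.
3.36

Using E_n = -13.6057 Z² / n² eV with Z = 4:

E_6 = -13.6057 × 4² / 6² = -217.6912 / 36 = -6.04697778 eV
E_11 = -13.6057 × 4² / 11² = -217.6912 / 121 = -1.79910083 eV

The ratio is:
E_6/E_11 = (-6.04697778) / (-1.79910083)
E_6/E_11 = (-217.6912/36) / (-217.6912/121)
E_6/E_11 = 121/36
E_6/E_11 = 3.36
(Note: the Z² factors cancel in the ratio.)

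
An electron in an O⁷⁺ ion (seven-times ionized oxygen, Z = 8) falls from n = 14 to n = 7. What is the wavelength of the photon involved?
93.02498 nm

First, find the transition energy using E_n = -13.6057 Z² / n² eV:
E_14 = -13.6057 × 8² / 14² = -4.4426776 eV
E_7 = -13.6057 × 8² / 7² = -17.7707102 eV

Photon energy: |ΔE| = |E_7 - E_14| = 13.3280326 eV

Convert to wavelength using E = hc/λ with hc = 1239.84 eV·nm:
λ = hc/E = 1239.84 eV·nm / 13.3280326 eV
λ = 93.02498 nm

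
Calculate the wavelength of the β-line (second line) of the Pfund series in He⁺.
1162.812 nm

The lines of a series are numbered from the longest wavelength (smallest ΔE) outward; the second line is the transition from n = n_f + 2 to n_f.
The Pfund series has all transitions ending at n_f = 5.

For He⁺ (Z = 2), the second line (β-line) is the jump from n = 7 to n = 5:
E_7 = -13.6057 × 2² / 7² = -1.11066939 eV
E_5 = -13.6057 × 2² / 5² = -2.17691200 eV
ΔE = E_7 - E_5 = 1.06624261 eV

λ = hc/E = 1239.84 eV·nm / 1.06624261 eV
λ = 1162.812 nm

This is the β-line of the Pfund series in He⁺.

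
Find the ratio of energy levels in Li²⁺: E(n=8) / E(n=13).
2.640625

Using E_n = -13.6057 Z² / n² eV with Z = 3:

E_8 = -13.6057 × 3² / 8² = -122.4513 / 64 = -1.91330156 eV
E_13 = -13.6057 × 3² / 13² = -122.4513 / 169 = -0.72456391 eV

The ratio is:
E_8/E_13 = (-1.91330156) / (-0.72456391)
E_8/E_13 = (-122.4513/64) / (-122.4513/169)
E_8/E_13 = 169/64
E_8/E_13 = 2.640625
(Note: the Z² factors cancel in the ratio.)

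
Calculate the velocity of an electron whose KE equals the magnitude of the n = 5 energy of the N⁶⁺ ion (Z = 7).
3.063e+06 m/s (or 1.0216% of c)

The binding energy at n = 5 for N⁶⁺ is:
E_5 = -13.6057 × 7²/5² = -26.667172 eV
|E_5| = 26.667172 eV

Convert to Joules:
KE = 26.667172 eV × (1.602177 × 10⁻¹⁹ J/eV) = 4.27255e-18 J

Using KE = ½mv²:
v = √(2·KE/m_e)
v = √(2 × 4.27255e-18 J / 9.10938 × 10⁻³¹ kg)
v = 3.063e+06 m/s

This is approximately 1.0216% the speed of light.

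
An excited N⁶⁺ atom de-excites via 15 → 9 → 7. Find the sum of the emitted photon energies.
10.64 eV

The energy levels of N⁶⁺ are E_n = -13.6057 × 7² / n² eV.

First transition (15 → 9):
ΔE₁ = |E_9 - E_15|
ΔE₁ = |-8.23060864 - (-2.96301911)| = 5.26759 eV

Second transition (9 → 7):
ΔE₂ = |E_7 - E_9|
ΔE₂ = |-13.60570000 - (-8.23060864)| = 5.37509 eV

Total energy released:
E_total = ΔE₁ + ΔE₂ = 5.26759 + 5.37509 = 10.64 eV

Note: This equals the direct transition 15 → 7: 10.64 eV ✓
Energy is conserved regardless of the path taken.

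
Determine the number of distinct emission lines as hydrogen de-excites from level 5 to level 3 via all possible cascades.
3

The electron can occupy levels n = 3, 4, ..., 5 during de-excitation — that is m = 5 - 3 + 1 = 3 distinct levels.

The number of distinct spectral lines equals the number of ways to choose 2 of these m levels (each pair gives one possible emission transition):

Number of lines = m(m-1)/2 = 3×2/2 = 3

These correspond to all possible transitions between the 3 levels:
5 → 4, 5 → 3, 4 → 3

Each transition produces a photon with a unique energy (and thus wavelength). This count does not depend on Z.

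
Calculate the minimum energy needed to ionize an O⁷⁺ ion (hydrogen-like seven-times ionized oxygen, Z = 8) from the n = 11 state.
7.196 eV

The ionization energy is the energy needed to remove the electron completely (n → ∞).

For a hydrogen-like ion with Z = 8, E_n = -13.6057 Z² / n² eV.

At n = 11: E_11 = -13.6057 × 8² / 11² = -7.196403 eV
At n = ∞: E_∞ = 0 eV

Ionization energy = E_∞ - E_11 = 0 - (-7.196403) = 7.196403 eV
Ionization energy ≈ 7.196 eV

This is also called the binding energy of the electron in state n = 11.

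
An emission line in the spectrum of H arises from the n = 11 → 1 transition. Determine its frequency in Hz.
3.26266e+15 Hz

First, find the transition energy:
E_11 = -13.6057 / 11² = -0.11244380 eV
E_1 = -13.6057 / 1² = -13.60570000 eV
|ΔE| = |E_1 - E_11| = 13.49325620 eV

Convert to Joules: E = 13.49325620 eV × (1.602177 × 10⁻¹⁹ J/eV) = 2.1618585e-18 J

Using E = hf:
f = E/h = 2.1618585e-18 J / (6.62607 × 10⁻³⁴ J·s)
f = 3.26266e+15 Hz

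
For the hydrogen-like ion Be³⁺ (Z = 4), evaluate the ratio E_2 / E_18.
81.00

Using E_n = -13.6057 Z² / n² eV with Z = 4:

E_2 = -13.6057 × 4² / 2² = -217.6912 / 4 = -54.42280000 eV
E_18 = -13.6057 × 4² / 18² = -217.6912 / 324 = -0.67188642 eV

The ratio is:
E_2/E_18 = (-54.42280000) / (-0.67188642)
E_2/E_18 = (-217.6912/4) / (-217.6912/324)
E_2/E_18 = 324/4
E_2/E_18 = 81.00
(Note: the Z² factors cancel in the ratio.)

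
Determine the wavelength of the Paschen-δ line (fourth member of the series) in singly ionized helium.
251.16745 nm

The lines of a series are numbered from the longest wavelength (smallest ΔE) outward; the fourth line is the transition from n = n_f + 4 to n_f.
The Paschen series has all transitions ending at n_f = 3.

For He⁺ (Z = 2), the fourth line (δ-line) is the jump from n = 7 to n = 3:
E_7 = -13.6057 × 2² / 7² = -1.110669388 eV
E_3 = -13.6057 × 2² / 3² = -6.046977778 eV
ΔE = E_7 - E_3 = 4.936308390 eV

λ = hc/E = 1239.84 eV·nm / 4.936308390 eV
λ = 251.16745 nm

This is the δ-line of the Paschen series in He⁺.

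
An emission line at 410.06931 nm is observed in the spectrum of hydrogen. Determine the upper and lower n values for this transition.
n = 6 → n = 2

First, find the photon energy from the wavelength (hc = 1239.84 eV·nm):
E = hc/λ = 1239.84 eV·nm / 410.06931 nm = 3.0234889 eV

The energy levels of hydrogen satisfy E_n = -13.6057 / n² eV, so an emission n_i → n_f releases
ΔE = 13.6057 × (1/n_f² − 1/n_i²) eV.

Setting ΔE equal to the photon energy:
1/n_f² − 1/n_i² = 3.0234889 / 13.6057 = 0.22222222

Since 1/n_i² must be positive, we need 1/n_f² > 0.22222222, i.e. n_f ≤ 2. For each allowed n_f, solve n_i = (1/n_f² − 0.22222222)^(−1/2) and check whether it is a whole number:
  n_f = 1: 1/n_i² = 1.00000000 − 0.22222222 = 0.77777778 → n_i = 1.134  (not an integer) ✗
  n_f = 2: 1/n_i² = 0.25000000 − 0.22222222 = 0.02777778 → n_i = 6.000  → integer, n_i = 6 ✓

Only n_f = 2 gives an integer upper level, n_i = 6.

The transition is from n = 6 to n = 2 (emission).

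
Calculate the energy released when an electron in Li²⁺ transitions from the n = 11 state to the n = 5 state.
3.88606 eV

The energy levels are E_n = -13.6057 Z² eV / n².

Energy at n = 11: E_11 = -13.6057 × 3² / 11² = -1.01199421 eV
Energy at n = 5: E_5 = -13.6057 × 3² / 5² = -4.89805200 eV

For emission (electron falling to lower state), the photon energy is:
E_photon = E_11 - E_5 = |-1.01199421 - (-4.89805200)|
E_photon = 3.88606 eV

This energy is carried away by the emitted photon.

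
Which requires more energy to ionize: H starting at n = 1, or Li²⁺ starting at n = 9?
H at n = 1 (E = -13.61 eV)

Using E_n = -13.6057 Z² / n² eV:

H (Z = 1) at n = 1:
E = -13.6057 × 1² / 1² = -13.6057 × 1 / 1 = -13.60570 eV

Li²⁺ (Z = 3) at n = 9:
E = -13.6057 × 3² / 9² = -13.6057 × 9 / 81 = -1.51174 eV

Since -13.60570 eV < -1.51174 eV,
H at n = 1 is more tightly bound (requires more energy to ionize).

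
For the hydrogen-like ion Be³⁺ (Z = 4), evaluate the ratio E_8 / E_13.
2.640625

Using E_n = -13.6057 Z² / n² eV with Z = 4:

E_8 = -13.6057 × 4² / 8² = -217.6912 / 64 = -3.4014250000 eV
E_13 = -13.6057 × 4² / 13² = -217.6912 / 169 = -1.2881136095 eV

The ratio is:
E_8/E_13 = (-3.4014250000) / (-1.2881136095)
E_8/E_13 = (-217.6912/64) / (-217.6912/169)
E_8/E_13 = 169/64
E_8/E_13 = 2.640625
(Note: the Z² factors cancel in the ratio.)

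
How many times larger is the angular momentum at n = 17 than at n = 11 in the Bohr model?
1.545455

In the Bohr model, L_n = nℏ, so the ratio is purely the ratio of quantum numbers:

L_17/L_11 = 17ℏ / 11ℏ = 17/11 = 1.545455

The angular momentum scales linearly with n.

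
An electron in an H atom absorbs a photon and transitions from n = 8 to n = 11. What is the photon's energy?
0.10015 eV

The energy levels of a hydrogen-like atom are E_n = -13.6057 eV / n².

Energy at n = 8: E_8 = -13.6057 / 8² = -0.21258906 eV
Energy at n = 11: E_11 = -13.6057 / 11² = -0.11244380 eV

The excitation energy is the difference:
ΔE = E_11 - E_8
ΔE = -0.11244380 - (-0.21258906)
ΔE = 0.10015 eV

Since this is positive, energy must be absorbed (photon absorption).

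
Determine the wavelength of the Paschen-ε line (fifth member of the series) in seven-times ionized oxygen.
14.91 nm

The lines of a series are numbered from the longest wavelength (smallest ΔE) outward; the fifth line is the transition from n = n_f + 5 to n_f.
The Paschen series has all transitions ending at n_f = 3.

For O⁷⁺ (Z = 8), the fifth line (ε-line) is the jump from n = 8 to n = 3:
E_8 = -13.6057 × 8² / 8² = -13.6057 eV
E_3 = -13.6057 × 8² / 3² = -96.7516 eV
ΔE = E_8 - E_3 = 83.1459 eV

λ = hc/E = 1239.84 eV·nm / 83.1459 eV
λ = 14.91 nm

This is the ε-line of the Paschen series in O⁷⁺.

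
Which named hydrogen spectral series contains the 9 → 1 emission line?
Lyman series

The spectral series in hydrogen are named based on the final (lower) energy level:
- Lyman series: n_final = 1 (ultraviolet)
- Balmer series: n_final = 2 (visible/near-UV)
- Paschen series: n_final = 3 (infrared)
- Brackett series: n_final = 4 (infrared)
- Pfund series: n_final = 5 (far infrared)

Since this transition ends at n = 1, it belongs to the Lyman series.

For reference, this 9 → 1 line has photon energy
ΔE = 13.6057 eV × (1/1² - 1/9²) = 13.4377 eV,
corresponding to wavelength λ = hc/ΔE = 1239.84 eV·nm / 13.4377 eV = 92.27 nm in the ultraviolet region.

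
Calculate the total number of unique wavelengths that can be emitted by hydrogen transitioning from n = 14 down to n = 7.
28

The electron can occupy levels n = 7, 8, ..., 14 during de-excitation — that is m = 14 - 7 + 1 = 8 distinct levels.

The number of distinct spectral lines equals the number of ways to choose 2 of these m levels (each pair gives one possible emission transition):

Number of lines = m(m-1)/2 = 8×7/2 = 28

These correspond to all possible transitions between the 8 levels:
14 → 13, 14 → 12, 14 → 11, 14 → 10, 14 → 9, 14 → 8, 14 → 7, 13 → 12...

Each transition produces a photon with a unique energy (and thus wavelength). This count does not depend on Z.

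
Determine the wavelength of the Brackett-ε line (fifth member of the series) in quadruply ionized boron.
72.6769 nm

The lines of a series are numbered from the longest wavelength (smallest ΔE) outward; the fifth line is the transition from n = n_f + 5 to n_f.
The Brackett series has all transitions ending at n_f = 4.

For B⁴⁺ (Z = 5), the fifth line (ε-line) is the jump from n = 9 to n = 4:
E_9 = -13.6057 × 5² / 9² = -4.199290 eV
E_4 = -13.6057 × 5² / 4² = -21.258906 eV
ΔE = E_9 - E_4 = 17.059616 eV

λ = hc/E = 1239.84 eV·nm / 17.059616 eV
λ = 72.6769 nm

This is the ε-line of the Brackett series in B⁴⁺.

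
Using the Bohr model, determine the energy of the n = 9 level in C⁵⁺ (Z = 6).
-6.04698 eV

For hydrogen-like ions, the energy levels scale with Z²:
E_n = -13.6057 Z² / n² eV

For C⁵⁺ (Z = 6) at n = 9:
E_9 = -13.6057 × 6² / 9²
E_9 = -13.6057 × 36 / 81
E_9 = -489.8052 / 81
E_9 = -6.04698 eV

The energy is 36 times more negative than hydrogen at the same n due to the stronger nuclear charge.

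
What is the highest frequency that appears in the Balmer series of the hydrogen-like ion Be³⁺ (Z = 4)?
1.316e+16 Hz

The series limit corresponds to the transition from n = ∞ to n = 2.
This is the highest energy (shortest wavelength) transition in the Balmer series.

E_∞ = 0 eV
E_2 = -13.6057 × 4² / 2² = -54.42280 eV

Energy at series limit:
ΔE = E_∞ - E_2 = 0 - (-54.42280) = 54.42280 eV
E = 54.42280 eV × (1.602177 × 10⁻¹⁹ J/eV) = 8.71950e-18 J
f = E/h = 8.71950e-18 J / (6.62607 × 10⁻³⁴ J·s) = 1.316e+16 Hz

This energy equals the ionization energy from the n = 2 state of Be³⁺.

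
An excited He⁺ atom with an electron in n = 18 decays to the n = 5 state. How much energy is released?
2.008940 eV

The energy levels are E_n = -13.6057 Z² eV / n².

Energy at n = 18: E_18 = -13.6057 × 2² / 18² = -0.167971605 eV
Energy at n = 5: E_5 = -13.6057 × 2² / 5² = -2.176912000 eV

For emission (electron falling to lower state), the photon energy is:
E_photon = E_18 - E_5 = |-0.167971605 - (-2.176912000)|
E_photon = 2.008940 eV

This energy is carried away by the emitted photon.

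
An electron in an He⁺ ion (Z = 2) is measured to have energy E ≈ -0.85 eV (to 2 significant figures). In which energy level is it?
n = 8

The exact energy levels follow E_n = -13.6057 Z² / n² eV with Z = 2.

The measured value (-0.85 eV) is reported to only 2 significant figures, so we must test candidate n values and see which one matches to that precision.

Candidate energies:
  n = 6:  E = -13.6057 × 2² / 6² = -1.51174 eV
  n = 7:  E = -13.6057 × 2² / 7² = -1.11067 eV
  n = 8:  E = -13.6057 × 2² / 8² = -0.85036 eV  ← matches
  n = 9:  E = -13.6057 × 2² / 9² = -0.67189 eV
  n = 10:  E = -13.6057 × 2² / 10² = -0.54423 eV

Checking against the measurement of -0.85 eV (2 sig figs), only n = 8 agrees:
E_8 = -0.85036 eV, which rounds to -0.85 eV ✓

Therefore n = 8.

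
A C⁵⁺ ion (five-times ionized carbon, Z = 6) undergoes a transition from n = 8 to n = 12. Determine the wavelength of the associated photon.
291.6048 nm

First, find the transition energy using E_n = -13.6057 Z² / n² eV:
E_8 = -13.6057 × 6² / 8² = -7.65320625 eV
E_12 = -13.6057 × 6² / 12² = -3.40142500 eV

Photon energy: |ΔE| = |E_12 - E_8| = 4.25178125 eV

Convert to wavelength using E = hc/λ with hc = 1239.84 eV·nm:
λ = hc/E = 1239.84 eV·nm / 4.25178125 eV
λ = 291.6048 nm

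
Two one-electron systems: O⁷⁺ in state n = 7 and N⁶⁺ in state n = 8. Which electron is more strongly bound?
O⁷⁺ at n = 7 (E = -17.7707 eV)

Using E_n = -13.6057 Z² / n² eV:

O⁷⁺ (Z = 8) at n = 7:
E = -13.6057 × 8² / 7² = -13.6057 × 64 / 49 = -17.7707102 eV

N⁶⁺ (Z = 7) at n = 8:
E = -13.6057 × 7² / 8² = -13.6057 × 49 / 64 = -10.4168641 eV

Since -17.7707102 eV < -10.4168641 eV,
O⁷⁺ at n = 7 is more tightly bound (requires more energy to ionize).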